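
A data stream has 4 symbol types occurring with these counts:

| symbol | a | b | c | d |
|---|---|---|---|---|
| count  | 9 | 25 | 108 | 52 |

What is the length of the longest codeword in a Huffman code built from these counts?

3

Merge the two lowest-weight nodes at each step:
merge a(9) and b(25): 34
merge 34 and d(52): 86
merge 86 and c(108): 194
Maximum depth reached is 3.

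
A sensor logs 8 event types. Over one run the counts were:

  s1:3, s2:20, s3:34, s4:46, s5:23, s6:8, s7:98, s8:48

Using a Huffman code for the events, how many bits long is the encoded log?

Merge the two smallest weights repeatedly:
s1(3) + s6(8) → 11
11 + s2(20) → 31
s5(23) + 31 → 54
s3(34) + s4(46) → 80
s8(48) + 54 → 102
80 + s7(98) → 178
102 + 178 → 280
The encoded length is the sum of every internal node's weight: 11 + 31 + 54 + 80 + 102 + 178 + 280 = 736 bits.

736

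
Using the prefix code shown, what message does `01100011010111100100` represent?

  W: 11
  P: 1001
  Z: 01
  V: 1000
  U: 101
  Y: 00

Read left to right; each codeword is recognised as soon as it completes (prefix code):
  01→Z | 1000→V | 11→W | 01→Z | 01→Z | 11→W | 1001→P | 00→Y
Decoded message: ZVWZZWPY

ZVWZZWPY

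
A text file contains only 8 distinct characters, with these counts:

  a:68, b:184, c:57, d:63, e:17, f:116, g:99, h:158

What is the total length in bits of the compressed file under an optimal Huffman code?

Merge the two smallest weights repeatedly:
combine e(17), c(57) → 74
combine d(63), a(68) → 131
combine 74, g(99) → 173
combine f(116), 131 → 247
combine h(158), 173 → 331
combine b(184), 247 → 431
combine 331, 431 → 762
Total encoded bits = sum of merged weights = 74 + 131 + 173 + 247 + 331 + 431 + 762 = 2149.

2149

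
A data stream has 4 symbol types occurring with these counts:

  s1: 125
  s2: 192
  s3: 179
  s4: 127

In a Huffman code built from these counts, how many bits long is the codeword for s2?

Huffman merges, smallest pair first:
combine s1(125), s4(127) → 252
combine s3(179), s2(192) → 371
combine 252, 371 → 623
s2's leaf is at depth 2, giving a 2-bit codeword.

2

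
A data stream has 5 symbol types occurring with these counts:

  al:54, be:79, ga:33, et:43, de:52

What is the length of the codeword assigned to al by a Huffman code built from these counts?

2

Build the tree from the bottom:
combine ga(33), et(43) → 76
combine de(52), al(54) → 106
combine 76, be(79) → 155
combine 106, 155 → 261
The subtree containing al is merged 2 times, so code length = 2.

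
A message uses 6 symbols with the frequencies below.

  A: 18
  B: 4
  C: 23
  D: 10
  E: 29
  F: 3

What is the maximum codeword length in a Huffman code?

Merge the two lowest-weight nodes at each step:
F(3) + B(4) → 7
7 + D(10) → 17
17 + A(18) → 35
C(23) + E(29) → 52
35 + 52 → 87
The first pair merged (F, B) ends up deepest, at depth 4.

4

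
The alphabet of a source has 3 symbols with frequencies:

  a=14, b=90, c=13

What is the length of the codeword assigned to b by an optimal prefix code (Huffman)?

Repeatedly merge the two smallest:
c(13) + a(14) → 27
27 + b(90) → 117
b is merged only at the final step, so code length = 1.

1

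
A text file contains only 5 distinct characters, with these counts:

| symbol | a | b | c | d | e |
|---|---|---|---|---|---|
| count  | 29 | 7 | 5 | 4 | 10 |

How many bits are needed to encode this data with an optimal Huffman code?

106

Build the Huffman tree bottom-up:
d(4) + c(5) → 9
b(7) + 9 → 16
e(10) + 16 → 26
26 + a(29) → 55
The encoded length is the sum of every internal node's weight: 9 + 16 + 26 + 55 = 106 bits.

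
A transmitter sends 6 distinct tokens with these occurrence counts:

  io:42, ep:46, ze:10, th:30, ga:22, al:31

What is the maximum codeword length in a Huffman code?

3

Merge the two lowest-weight nodes at each step:
ze(10) + ga(22) → 32
th(30) + al(31) → 61
32 + io(42) → 74
ep(46) + 61 → 107
74 + 107 → 181
The first pair merged (ze, ga) ends up deepest, at depth 3.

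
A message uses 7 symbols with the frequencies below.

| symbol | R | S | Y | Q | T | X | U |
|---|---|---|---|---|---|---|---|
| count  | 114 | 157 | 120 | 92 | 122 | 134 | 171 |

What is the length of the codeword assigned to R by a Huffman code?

Huffman merges, smallest pair first:
merge Q(92) and R(114): 206
merge Y(120) and T(122): 242
merge X(134) and S(157): 291
merge U(171) and 206: 377
merge 242 and 291: 533
merge 377 and 533: 910
The subtree containing R is merged 3 times, so code length = 3.

3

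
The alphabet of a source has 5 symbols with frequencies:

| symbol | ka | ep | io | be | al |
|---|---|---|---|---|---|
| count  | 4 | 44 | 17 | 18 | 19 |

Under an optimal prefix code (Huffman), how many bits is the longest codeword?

3

Merge the two lowest-weight nodes at each step:
combine ka(4), io(17) → 21
combine be(18), al(19) → 37
combine 21, 37 → 58
combine ep(44), 58 → 102
The first pair merged (ka, io) ends up deepest, at depth 3.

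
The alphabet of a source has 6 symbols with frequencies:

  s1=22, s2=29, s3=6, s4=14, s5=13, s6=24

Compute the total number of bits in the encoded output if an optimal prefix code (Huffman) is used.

Merge the two smallest weights repeatedly:
s3(6) + s5(13) → 19
s4(14) + 19 → 33
s1(22) + s6(24) → 46
s2(29) + 33 → 62
46 + 62 → 108
The encoded length is the sum of every internal node's weight: 19 + 33 + 46 + 62 + 108 = 268 bits.

268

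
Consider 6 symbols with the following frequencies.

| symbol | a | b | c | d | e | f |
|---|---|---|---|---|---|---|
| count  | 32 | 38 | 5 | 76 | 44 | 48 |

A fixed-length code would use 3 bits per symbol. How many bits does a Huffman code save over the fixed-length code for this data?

131

Fixed-length: 3 bits × 243 symbols = 729 bits.
Huffman merges:
c(5) + a(32) → 37
37 + b(38) → 75
e(44) + f(48) → 92
75 + d(76) → 151
92 + 151 → 243
Huffman total = 37 + 75 + 92 + 151 + 243 = 598 bits.
Saving = 729 − 598 = 131 bits.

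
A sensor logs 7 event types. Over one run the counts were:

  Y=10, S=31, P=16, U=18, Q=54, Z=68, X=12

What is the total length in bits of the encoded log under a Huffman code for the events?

527

Merge the two smallest weights repeatedly:
Y(10) + X(12) → 22
P(16) + U(18) → 34
22 + S(31) → 53
34 + 53 → 87
Q(54) + Z(68) → 122
87 + 122 → 209
Total encoded bits = sum of merged weights = 22 + 34 + 53 + 87 + 122 + 209 = 527.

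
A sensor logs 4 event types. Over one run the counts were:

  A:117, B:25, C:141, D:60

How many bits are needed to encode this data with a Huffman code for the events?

630

Build the Huffman tree bottom-up:
combine B(25), D(60) → 85
combine 85, A(117) → 202
combine C(141), 202 → 343
Each symbol's bit-cost is frequency × depth; summing gives 630 bits (equivalently 85 + 202 + 343).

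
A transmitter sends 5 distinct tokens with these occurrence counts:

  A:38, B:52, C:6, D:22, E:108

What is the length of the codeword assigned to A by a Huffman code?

Huffman merges, smallest pair first:
merge C(6) and D(22): 28
merge 28 and A(38): 66
merge B(52) and 66: 118
merge E(108) and 118: 226
A sits 3 levels below the root, so its codeword is 3 bits.

3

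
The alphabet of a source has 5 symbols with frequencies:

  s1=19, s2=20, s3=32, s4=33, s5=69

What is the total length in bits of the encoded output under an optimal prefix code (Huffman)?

381

Greedily combine the two least-frequent nodes:
combine s1(19), s2(20) → 39
combine s3(32), s4(33) → 65
combine 39, 65 → 104
combine s5(69), 104 → 173
Each symbol's bit-cost is frequency × depth; summing gives 381 bits (equivalently 39 + 65 + 104 + 173).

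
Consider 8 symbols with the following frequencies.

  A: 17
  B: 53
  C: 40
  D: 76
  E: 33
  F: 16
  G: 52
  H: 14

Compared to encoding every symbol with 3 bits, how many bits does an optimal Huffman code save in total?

52

Fixed-length: 3 bits × 301 symbols = 903 bits.
Huffman merges:
H(14) + F(16) → 30
A(17) + 30 → 47
E(33) + C(40) → 73
47 + G(52) → 99
B(53) + 73 → 126
D(76) + 99 → 175
126 + 175 → 301
Huffman total = 30 + 47 + 73 + 99 + 126 + 175 + 301 = 851 bits.
Saving = 903 − 851 = 52 bits.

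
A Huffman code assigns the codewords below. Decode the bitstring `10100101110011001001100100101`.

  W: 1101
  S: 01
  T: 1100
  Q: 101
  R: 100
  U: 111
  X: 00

Read left to right; each codeword is recognised as soon as it completes (prefix code):
  101→Q | 00→X | 101→Q | 1100→T | 1100→T | 100→R | 1100→T | 100→R | 101→Q
Decoded message: QXQTTRTRQ

QXQTTRTRQ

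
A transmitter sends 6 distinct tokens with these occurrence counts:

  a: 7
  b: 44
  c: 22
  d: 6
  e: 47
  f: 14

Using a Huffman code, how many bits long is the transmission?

320

Greedily combine the two least-frequent nodes:
d(6) + a(7) → 13
13 + f(14) → 27
c(22) + 27 → 49
b(44) + e(47) → 91
49 + 91 → 140
Each symbol's bit-cost is frequency × depth; summing gives 320 bits (equivalently 13 + 27 + 49 + 91 + 140).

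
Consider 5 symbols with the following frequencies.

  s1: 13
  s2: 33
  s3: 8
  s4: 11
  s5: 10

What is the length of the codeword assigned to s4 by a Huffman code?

3

Repeatedly merge the two smallest:
s3(8) + s5(10) → 18
s4(11) + s1(13) → 24
18 + 24 → 42
s2(33) + 42 → 75
s4 sits 3 levels below the root, so its codeword is 3 bits.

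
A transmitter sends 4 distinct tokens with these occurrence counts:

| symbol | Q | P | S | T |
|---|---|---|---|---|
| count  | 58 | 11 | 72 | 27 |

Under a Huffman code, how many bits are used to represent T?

3

Build the tree from the bottom:
merge P(11) and T(27): 38
merge 38 and Q(58): 96
merge S(72) and 96: 168
The subtree containing T is merged 3 times, so code length = 3.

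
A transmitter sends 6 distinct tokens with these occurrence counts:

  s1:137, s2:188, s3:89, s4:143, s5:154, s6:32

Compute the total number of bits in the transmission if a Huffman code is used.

Merge the two smallest weights repeatedly:
combine s6(32), s3(89) → 121
combine 121, s1(137) → 258
combine s4(143), s5(154) → 297
combine s2(188), 258 → 446
combine 297, 446 → 743
Each symbol's bit-cost is frequency × depth; summing gives 1865 bits (equivalently 121 + 258 + 297 + 446 + 743).

1865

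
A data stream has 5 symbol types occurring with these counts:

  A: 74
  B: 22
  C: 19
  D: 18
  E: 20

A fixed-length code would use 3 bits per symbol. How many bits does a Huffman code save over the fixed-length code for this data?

Fixed-length: 3 bits × 153 symbols = 459 bits.
Huffman merges:
combine D(18), C(19) → 37
combine E(20), B(22) → 42
combine 37, 42 → 79
combine A(74), 79 → 153
Huffman total = 37 + 42 + 79 + 153 = 311 bits.
Saving = 459 − 311 = 148 bits.

148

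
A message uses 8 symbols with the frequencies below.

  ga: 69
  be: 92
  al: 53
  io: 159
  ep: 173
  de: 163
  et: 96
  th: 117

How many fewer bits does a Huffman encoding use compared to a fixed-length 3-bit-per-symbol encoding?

51

Fixed-length: 3 bits × 922 symbols = 2766 bits.
Huffman merges:
combine al(53), ga(69) → 122
combine be(92), et(96) → 188
combine th(117), 122 → 239
combine io(159), de(163) → 322
combine ep(173), 188 → 361
combine 239, 322 → 561
combine 361, 561 → 922
Huffman total = 122 + 188 + 239 + 322 + 361 + 561 + 922 = 2715 bits.
Saving = 2766 − 2715 = 51 bits.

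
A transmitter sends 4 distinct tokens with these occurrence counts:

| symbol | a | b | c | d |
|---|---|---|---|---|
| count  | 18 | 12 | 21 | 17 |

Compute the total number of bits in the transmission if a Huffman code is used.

136

Greedily combine the two least-frequent nodes:
combine b(12), d(17) → 29
combine a(18), c(21) → 39
combine 29, 39 → 68
Each symbol's bit-cost is frequency × depth; summing gives 136 bits (equivalently 29 + 39 + 68).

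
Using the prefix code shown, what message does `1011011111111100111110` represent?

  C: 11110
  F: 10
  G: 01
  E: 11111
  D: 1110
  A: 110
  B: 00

FAECGC

Read left to right; each codeword is recognised as soon as it completes (prefix code):
  10→F | 110→A | 11111→E | 11110→C | 01→G | 11110→C
Decoded message: FAECGC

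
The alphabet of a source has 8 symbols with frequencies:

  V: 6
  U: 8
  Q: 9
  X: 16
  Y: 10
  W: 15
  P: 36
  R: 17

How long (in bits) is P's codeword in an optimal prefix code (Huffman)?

2

Repeatedly merge the two smallest:
combine V(6), U(8) → 14
combine Q(9), Y(10) → 19
combine 14, W(15) → 29
combine X(16), R(17) → 33
combine 19, 29 → 48
combine 33, P(36) → 69
combine 48, 69 → 117
The subtree containing P is merged 2 times, so code length = 2.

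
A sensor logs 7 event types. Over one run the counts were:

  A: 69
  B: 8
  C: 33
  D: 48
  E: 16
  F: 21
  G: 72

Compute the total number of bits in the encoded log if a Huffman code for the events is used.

Greedily combine the two least-frequent nodes:
merge B(8) and E(16): 24
merge F(21) and 24: 45
merge C(33) and 45: 78
merge D(48) and A(69): 117
merge G(72) and 78: 150
merge 117 and 150: 267
Total encoded bits = sum of merged weights = 24 + 45 + 78 + 117 + 150 + 267 = 681.

681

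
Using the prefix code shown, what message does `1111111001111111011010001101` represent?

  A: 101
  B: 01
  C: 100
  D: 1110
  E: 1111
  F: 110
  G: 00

EDBEFFCBA

Read left to right; each codeword is recognised as soon as it completes (prefix code):
  1111→E | 1110→D | 01→B | 1111→E | 110→F | 110→F | 100→C | 01→B | 101→A
Decoded message: EDBEFFCBA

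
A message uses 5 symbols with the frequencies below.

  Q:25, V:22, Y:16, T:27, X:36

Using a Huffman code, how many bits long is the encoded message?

Merge the two smallest weights repeatedly:
combine Y(16), V(22) → 38
combine Q(25), T(27) → 52
combine X(36), 38 → 74
combine 52, 74 → 126
The encoded length is the sum of every internal node's weight: 38 + 52 + 74 + 126 = 290 bits.

290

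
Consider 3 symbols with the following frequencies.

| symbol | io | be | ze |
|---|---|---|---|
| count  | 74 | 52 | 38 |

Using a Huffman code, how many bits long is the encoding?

Merge the two smallest weights repeatedly:
combine ze(38), be(52) → 90
combine io(74), 90 → 164
Each symbol's bit-cost is frequency × depth; summing gives 254 bits (equivalently 90 + 164).

254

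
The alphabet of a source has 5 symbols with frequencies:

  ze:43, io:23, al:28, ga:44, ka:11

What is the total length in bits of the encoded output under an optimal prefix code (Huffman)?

332

Greedily combine the two least-frequent nodes:
ka(11) + io(23) → 34
al(28) + 34 → 62
ze(43) + ga(44) → 87
62 + 87 → 149
Each symbol's bit-cost is frequency × depth; summing gives 332 bits (equivalently 34 + 62 + 87 + 149).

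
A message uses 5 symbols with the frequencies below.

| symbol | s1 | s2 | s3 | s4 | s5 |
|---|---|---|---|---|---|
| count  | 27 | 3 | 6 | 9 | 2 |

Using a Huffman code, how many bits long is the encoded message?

Greedily combine the two least-frequent nodes:
combine s5(2), s2(3) → 5
combine 5, s3(6) → 11
combine s4(9), 11 → 20
combine 20, s1(27) → 47
The encoded length is the sum of every internal node's weight: 5 + 11 + 20 + 47 = 83 bits.

83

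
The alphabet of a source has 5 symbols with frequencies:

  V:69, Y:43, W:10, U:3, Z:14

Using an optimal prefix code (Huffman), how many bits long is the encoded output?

Build the Huffman tree bottom-up:
merge U(3) and W(10): 13
merge 13 and Z(14): 27
merge 27 and Y(43): 70
merge V(69) and 70: 139
Total encoded bits = sum of merged weights = 13 + 27 + 70 + 139 = 249.

249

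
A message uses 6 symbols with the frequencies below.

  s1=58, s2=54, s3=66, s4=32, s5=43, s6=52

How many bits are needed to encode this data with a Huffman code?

Greedily combine the two least-frequent nodes:
s4(32) + s5(43) → 75
s6(52) + s2(54) → 106
s1(58) + s3(66) → 124
75 + 106 → 181
124 + 181 → 305
Total encoded bits = sum of merged weights = 75 + 106 + 124 + 181 + 305 = 791.

791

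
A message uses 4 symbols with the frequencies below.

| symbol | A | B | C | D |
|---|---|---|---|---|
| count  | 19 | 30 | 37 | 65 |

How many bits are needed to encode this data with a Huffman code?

286

Merge the two smallest weights repeatedly:
combine A(19), B(30) → 49
combine C(37), 49 → 86
combine D(65), 86 → 151
Total encoded bits = sum of merged weights = 49 + 86 + 151 = 286.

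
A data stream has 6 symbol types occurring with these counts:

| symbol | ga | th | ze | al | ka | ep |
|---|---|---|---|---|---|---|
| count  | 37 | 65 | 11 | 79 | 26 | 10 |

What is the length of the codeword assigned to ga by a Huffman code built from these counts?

Repeatedly merge the two smallest:
merge ep(10) and ze(11): 21
merge 21 and ka(26): 47
merge ga(37) and 47: 84
merge th(65) and al(79): 144
merge 84 and 144: 228
ga sits 2 levels below the root, so its codeword is 2 bits.

2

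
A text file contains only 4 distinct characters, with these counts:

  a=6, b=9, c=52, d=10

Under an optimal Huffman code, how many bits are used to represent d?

Repeatedly merge the two smallest:
merge a(6) and b(9): 15
merge d(10) and 15: 25
merge 25 and c(52): 77
d sits 2 levels below the root, so its codeword is 2 bits.

2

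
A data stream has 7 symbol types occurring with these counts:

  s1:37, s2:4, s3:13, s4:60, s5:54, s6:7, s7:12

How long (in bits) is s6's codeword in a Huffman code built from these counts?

5

Huffman merges, smallest pair first:
combine s2(4), s6(7) → 11
combine 11, s7(12) → 23
combine s3(13), 23 → 36
combine 36, s1(37) → 73
combine s5(54), s4(60) → 114
combine 73, 114 → 187
s6's leaf is at depth 5, giving a 5-bit codeword.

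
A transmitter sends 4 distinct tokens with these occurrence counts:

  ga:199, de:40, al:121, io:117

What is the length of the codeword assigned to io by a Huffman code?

3

Build the tree from the bottom:
combine de(40), io(117) → 157
combine al(121), 157 → 278
combine ga(199), 278 → 477
io sits 3 levels below the root, so its codeword is 3 bits.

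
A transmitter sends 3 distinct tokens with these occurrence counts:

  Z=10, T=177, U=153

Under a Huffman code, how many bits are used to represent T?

1

Huffman merges, smallest pair first:
combine Z(10), U(153) → 163
combine 163, T(177) → 340
T sits one level below the root: a 1-bit codeword.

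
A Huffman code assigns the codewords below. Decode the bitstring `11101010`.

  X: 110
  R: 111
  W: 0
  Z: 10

Read left to right; each codeword is recognised as soon as it completes (prefix code):
  111→R | 0→W | 10→Z | 10→Z
Decoded message: RWZZ

RWZZ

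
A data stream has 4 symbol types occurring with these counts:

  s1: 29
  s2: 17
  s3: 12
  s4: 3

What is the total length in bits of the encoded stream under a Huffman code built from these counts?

Greedily combine the two least-frequent nodes:
combine s4(3), s3(12) → 15
combine 15, s2(17) → 32
combine s1(29), 32 → 61
Total encoded bits = sum of merged weights = 15 + 32 + 61 = 108.

108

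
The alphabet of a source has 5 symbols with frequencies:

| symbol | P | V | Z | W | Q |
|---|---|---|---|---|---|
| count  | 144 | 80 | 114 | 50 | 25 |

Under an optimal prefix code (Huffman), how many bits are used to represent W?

Build the tree from the bottom:
Q(25) + W(50) → 75
75 + V(80) → 155
Z(114) + P(144) → 258
155 + 258 → 413
W's leaf is at depth 3, giving a 3-bit codeword.

3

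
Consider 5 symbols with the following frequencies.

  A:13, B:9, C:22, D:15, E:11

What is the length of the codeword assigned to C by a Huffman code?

Repeatedly merge the two smallest:
merge B(9) and E(11): 20
merge A(13) and D(15): 28
merge 20 and C(22): 42
merge 28 and 42: 70
C's leaf is at depth 2, giving a 2-bit codeword.

2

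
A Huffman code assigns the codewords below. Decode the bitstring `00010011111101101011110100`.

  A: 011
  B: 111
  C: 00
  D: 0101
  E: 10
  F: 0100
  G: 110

CFBBADBF

Read left to right; each codeword is recognised as soon as it completes (prefix code):
  00→C | 0100→F | 111→B | 111→B | 011→A | 0101→D | 111→B | 0100→F
Decoded message: CFBBADBF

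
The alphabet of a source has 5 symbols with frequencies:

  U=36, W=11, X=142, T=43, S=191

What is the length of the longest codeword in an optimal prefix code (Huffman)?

4

Merge the two lowest-weight nodes at each step:
W(11) + U(36) → 47
T(43) + 47 → 90
90 + X(142) → 232
S(191) + 232 → 423
The first pair merged (W, U) ends up deepest, at depth 4.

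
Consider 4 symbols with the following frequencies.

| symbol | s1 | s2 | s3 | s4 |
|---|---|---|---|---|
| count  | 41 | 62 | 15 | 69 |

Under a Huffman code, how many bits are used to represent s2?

Repeatedly merge the two smallest:
merge s3(15) and s1(41): 56
merge 56 and s2(62): 118
merge s4(69) and 118: 187
s2 sits 2 levels below the root, so its codeword is 2 bits.

2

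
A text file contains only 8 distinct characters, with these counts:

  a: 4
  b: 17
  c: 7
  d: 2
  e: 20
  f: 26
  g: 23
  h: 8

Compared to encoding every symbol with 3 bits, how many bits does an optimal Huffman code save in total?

30

Fixed-length: 3 bits × 107 symbols = 321 bits.
Huffman merges:
d(2) + a(4) → 6
6 + c(7) → 13
h(8) + 13 → 21
b(17) + e(20) → 37
21 + g(23) → 44
f(26) + 37 → 63
44 + 63 → 107
Huffman total = 6 + 13 + 21 + 37 + 44 + 63 + 107 = 291 bits.
Saving = 321 − 291 = 30 bits.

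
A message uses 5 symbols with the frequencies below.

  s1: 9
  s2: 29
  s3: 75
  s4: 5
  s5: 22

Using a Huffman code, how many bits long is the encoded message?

Merge the two smallest weights repeatedly:
s4(5) + s1(9) → 14
14 + s5(22) → 36
s2(29) + 36 → 65
65 + s3(75) → 140
The encoded length is the sum of every internal node's weight: 14 + 36 + 65 + 140 = 255 bits.

255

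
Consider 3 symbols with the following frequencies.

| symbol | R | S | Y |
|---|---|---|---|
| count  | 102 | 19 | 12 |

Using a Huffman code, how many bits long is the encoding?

164

Merge the two smallest weights repeatedly:
merge Y(12) and S(19): 31
merge 31 and R(102): 133
The encoded length is the sum of every internal node's weight: 31 + 133 = 164 bits.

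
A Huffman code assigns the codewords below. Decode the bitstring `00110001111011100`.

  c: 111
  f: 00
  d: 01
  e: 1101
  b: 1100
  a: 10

fbdcdb

Read left to right; each codeword is recognised as soon as it completes (prefix code):
  00→f | 1100→b | 01→d | 111→c | 01→d | 1100→b
Decoded message: fbdcdb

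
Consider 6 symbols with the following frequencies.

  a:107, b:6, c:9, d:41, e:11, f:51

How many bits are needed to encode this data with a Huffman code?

Merge the two smallest weights repeatedly:
combine b(6), c(9) → 15
combine e(11), 15 → 26
combine 26, d(41) → 67
combine f(51), 67 → 118
combine a(107), 118 → 225
Each symbol's bit-cost is frequency × depth; summing gives 451 bits (equivalently 15 + 26 + 67 + 118 + 225).

451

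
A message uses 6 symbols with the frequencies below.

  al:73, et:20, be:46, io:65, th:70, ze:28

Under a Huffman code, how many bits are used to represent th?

2

Huffman merges, smallest pair first:
combine et(20), ze(28) → 48
combine be(46), 48 → 94
combine io(65), th(70) → 135
combine al(73), 94 → 167
combine 135, 167 → 302
th's leaf is at depth 2, giving a 2-bit codeword.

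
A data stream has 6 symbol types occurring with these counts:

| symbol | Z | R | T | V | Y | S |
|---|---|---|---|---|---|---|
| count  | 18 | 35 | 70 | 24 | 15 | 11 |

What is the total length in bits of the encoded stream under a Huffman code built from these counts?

405

Merge the two smallest weights repeatedly:
S(11) + Y(15) → 26
Z(18) + V(24) → 42
26 + R(35) → 61
42 + 61 → 103
T(70) + 103 → 173
Total encoded bits = sum of merged weights = 26 + 42 + 61 + 103 + 173 = 405.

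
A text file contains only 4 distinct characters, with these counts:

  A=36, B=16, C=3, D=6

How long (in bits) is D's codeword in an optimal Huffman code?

Build the tree from the bottom:
C(3) + D(6) → 9
9 + B(16) → 25
25 + A(36) → 61
The subtree containing D is merged 3 times, so code length = 3.

3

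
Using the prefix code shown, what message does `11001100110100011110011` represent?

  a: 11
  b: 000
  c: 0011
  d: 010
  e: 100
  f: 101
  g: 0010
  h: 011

Read left to right; each codeword is recognised as soon as it completes (prefix code):
  11→a | 0011→c | 0011→c | 010→d | 0011→c | 11→a | 0011→c
Decoded message: accdcac

accdcac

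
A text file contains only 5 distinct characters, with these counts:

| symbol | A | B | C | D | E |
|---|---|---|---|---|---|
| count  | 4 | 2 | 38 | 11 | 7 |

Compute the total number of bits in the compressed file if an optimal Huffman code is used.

Greedily combine the two least-frequent nodes:
merge B(2) and A(4): 6
merge 6 and E(7): 13
merge D(11) and 13: 24
merge 24 and C(38): 62
Total encoded bits = sum of merged weights = 6 + 13 + 24 + 62 = 105.

105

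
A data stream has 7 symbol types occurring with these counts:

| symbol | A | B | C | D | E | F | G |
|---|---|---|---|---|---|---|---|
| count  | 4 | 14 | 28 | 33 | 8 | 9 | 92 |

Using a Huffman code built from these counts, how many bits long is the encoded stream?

413

Merge the two smallest weights repeatedly:
A(4) + E(8) → 12
F(9) + 12 → 21
B(14) + 21 → 35
C(28) + D(33) → 61
35 + 61 → 96
G(92) + 96 → 188
Total encoded bits = sum of merged weights = 12 + 21 + 35 + 61 + 96 + 188 = 413.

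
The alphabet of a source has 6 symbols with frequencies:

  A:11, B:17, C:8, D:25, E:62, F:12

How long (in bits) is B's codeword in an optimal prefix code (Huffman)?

3

Repeatedly merge the two smallest:
C(8) + A(11) → 19
F(12) + B(17) → 29
19 + D(25) → 44
29 + 44 → 73
E(62) + 73 → 135
The subtree containing B is merged 3 times, so code length = 3.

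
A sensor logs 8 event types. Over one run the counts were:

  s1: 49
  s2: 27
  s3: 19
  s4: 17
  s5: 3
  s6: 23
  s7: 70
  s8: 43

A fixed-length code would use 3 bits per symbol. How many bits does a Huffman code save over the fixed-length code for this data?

Fixed-length: 3 bits × 251 symbols = 753 bits.
Huffman merges:
s5(3) + s4(17) → 20
s3(19) + 20 → 39
s6(23) + s2(27) → 50
39 + s8(43) → 82
s1(49) + 50 → 99
s7(70) + 82 → 152
99 + 152 → 251
Huffman total = 20 + 39 + 50 + 82 + 99 + 152 + 251 = 693 bits.
Saving = 753 − 693 = 60 bits.

60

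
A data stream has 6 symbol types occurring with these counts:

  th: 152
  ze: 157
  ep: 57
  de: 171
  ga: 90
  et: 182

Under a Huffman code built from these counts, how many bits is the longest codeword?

4

Merge the two lowest-weight nodes at each step:
merge ep(57) and ga(90): 147
merge 147 and th(152): 299
merge ze(157) and de(171): 328
merge et(182) and 299: 481
merge 328 and 481: 809
Maximum depth reached is 4.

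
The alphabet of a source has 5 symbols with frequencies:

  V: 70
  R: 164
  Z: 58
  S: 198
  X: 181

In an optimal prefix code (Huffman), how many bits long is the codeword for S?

2

Huffman merges, smallest pair first:
merge Z(58) and V(70): 128
merge 128 and R(164): 292
merge X(181) and S(198): 379
merge 292 and 379: 671
The subtree containing S is merged 2 times, so code length = 2.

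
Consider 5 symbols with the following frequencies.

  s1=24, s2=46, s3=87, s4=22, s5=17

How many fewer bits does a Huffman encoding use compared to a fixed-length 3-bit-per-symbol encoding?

Fixed-length: 3 bits × 196 symbols = 588 bits.
Huffman merges:
merge s5(17) and s4(22): 39
merge s1(24) and 39: 63
merge s2(46) and 63: 109
merge s3(87) and 109: 196
Huffman total = 39 + 63 + 109 + 196 = 407 bits.
Saving = 588 − 407 = 181 bits.

181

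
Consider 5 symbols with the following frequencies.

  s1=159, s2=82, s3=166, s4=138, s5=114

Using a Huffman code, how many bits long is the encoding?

1514

Merge the two smallest weights repeatedly:
merge s2(82) and s5(114): 196
merge s4(138) and s1(159): 297
merge s3(166) and 196: 362
merge 297 and 362: 659
Each symbol's bit-cost is frequency × depth; summing gives 1514 bits (equivalently 196 + 297 + 362 + 659).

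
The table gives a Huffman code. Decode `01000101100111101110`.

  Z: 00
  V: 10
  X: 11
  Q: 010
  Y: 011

QZVXZXXYV

Read left to right; each codeword is recognised as soon as it completes (prefix code):
  010→Q | 00→Z | 10→V | 11→X | 00→Z | 11→X | 11→X | 011→Y | 10→V
Decoded message: QZVXZXXYV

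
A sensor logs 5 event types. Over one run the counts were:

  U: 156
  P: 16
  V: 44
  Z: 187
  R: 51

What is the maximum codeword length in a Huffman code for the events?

4

Merge the two lowest-weight nodes at each step:
P(16) + V(44) → 60
R(51) + 60 → 111
111 + U(156) → 267
Z(187) + 267 → 454
Maximum depth reached is 4.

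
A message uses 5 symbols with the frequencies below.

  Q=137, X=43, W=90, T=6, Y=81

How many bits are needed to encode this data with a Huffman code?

Greedily combine the two least-frequent nodes:
combine T(6), X(43) → 49
combine 49, Y(81) → 130
combine W(90), 130 → 220
combine Q(137), 220 → 357
The encoded length is the sum of every internal node's weight: 49 + 130 + 220 + 357 = 756 bits.

756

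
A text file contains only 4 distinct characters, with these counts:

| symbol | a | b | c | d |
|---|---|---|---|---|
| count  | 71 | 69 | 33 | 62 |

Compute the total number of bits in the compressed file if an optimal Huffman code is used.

470

Greedily combine the two least-frequent nodes:
c(33) + d(62) → 95
b(69) + a(71) → 140
95 + 140 → 235
Each symbol's bit-cost is frequency × depth; summing gives 470 bits (equivalently 95 + 140 + 235).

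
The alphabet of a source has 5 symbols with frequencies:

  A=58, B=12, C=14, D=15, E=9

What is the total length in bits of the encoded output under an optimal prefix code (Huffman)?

Build the Huffman tree bottom-up:
combine E(9), B(12) → 21
combine C(14), D(15) → 29
combine 21, 29 → 50
combine 50, A(58) → 108
Each symbol's bit-cost is frequency × depth; summing gives 208 bits (equivalently 21 + 29 + 50 + 108).

208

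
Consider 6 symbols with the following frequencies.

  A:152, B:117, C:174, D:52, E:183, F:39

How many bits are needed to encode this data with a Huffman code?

1733

Build the Huffman tree bottom-up:
merge F(39) and D(52): 91
merge 91 and B(117): 208
merge A(152) and C(174): 326
merge E(183) and 208: 391
merge 326 and 391: 717
The encoded length is the sum of every internal node's weight: 91 + 208 + 326 + 391 + 717 = 1733 bits.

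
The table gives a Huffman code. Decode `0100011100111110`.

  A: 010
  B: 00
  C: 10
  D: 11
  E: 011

Read left to right; each codeword is recognised as soon as it completes (prefix code):
  010→A | 00→B | 11→D | 10→C | 011→E | 11→D | 10→C
Decoded message: ABDCEDC

ABDCEDC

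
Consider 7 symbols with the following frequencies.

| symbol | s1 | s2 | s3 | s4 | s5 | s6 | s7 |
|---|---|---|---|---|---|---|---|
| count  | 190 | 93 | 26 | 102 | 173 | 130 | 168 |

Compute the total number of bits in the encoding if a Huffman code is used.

2402

Greedily combine the two least-frequent nodes:
combine s3(26), s2(93) → 119
combine s4(102), 119 → 221
combine s6(130), s7(168) → 298
combine s5(173), s1(190) → 363
combine 221, 298 → 519
combine 363, 519 → 882
Total encoded bits = sum of merged weights = 119 + 221 + 298 + 363 + 519 + 882 = 2402.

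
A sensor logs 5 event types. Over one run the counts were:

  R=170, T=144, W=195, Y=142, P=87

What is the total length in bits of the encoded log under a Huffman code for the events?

1705

Merge the two smallest weights repeatedly:
combine P(87), Y(142) → 229
combine T(144), R(170) → 314
combine W(195), 229 → 424
combine 314, 424 → 738
Each symbol's bit-cost is frequency × depth; summing gives 1705 bits (equivalently 229 + 314 + 424 + 738).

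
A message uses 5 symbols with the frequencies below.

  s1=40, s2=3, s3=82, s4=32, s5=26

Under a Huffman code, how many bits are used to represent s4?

3

Huffman merges, smallest pair first:
combine s2(3), s5(26) → 29
combine 29, s4(32) → 61
combine s1(40), 61 → 101
combine s3(82), 101 → 183
s4 sits 3 levels below the root, so its codeword is 3 bits.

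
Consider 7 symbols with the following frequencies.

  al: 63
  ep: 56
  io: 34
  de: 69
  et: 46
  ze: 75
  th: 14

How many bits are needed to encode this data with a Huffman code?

975

Build the Huffman tree bottom-up:
merge th(14) and io(34): 48
merge et(46) and 48: 94
merge ep(56) and al(63): 119
merge de(69) and ze(75): 144
merge 94 and 119: 213
merge 144 and 213: 357
Total encoded bits = sum of merged weights = 48 + 94 + 119 + 144 + 213 + 357 = 975.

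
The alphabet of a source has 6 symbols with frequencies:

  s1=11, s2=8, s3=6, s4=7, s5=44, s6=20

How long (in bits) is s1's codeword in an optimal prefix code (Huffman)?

Huffman merges, smallest pair first:
combine s3(6), s4(7) → 13
combine s2(8), s1(11) → 19
combine 13, 19 → 32
combine s6(20), 32 → 52
combine s5(44), 52 → 96
The subtree containing s1 is merged 4 times, so code length = 4.

4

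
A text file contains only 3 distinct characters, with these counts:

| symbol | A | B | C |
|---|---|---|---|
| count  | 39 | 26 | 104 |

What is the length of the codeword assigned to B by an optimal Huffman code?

Build the tree from the bottom:
B(26) + A(39) → 65
65 + C(104) → 169
The subtree containing B is merged 2 times, so code length = 2.

2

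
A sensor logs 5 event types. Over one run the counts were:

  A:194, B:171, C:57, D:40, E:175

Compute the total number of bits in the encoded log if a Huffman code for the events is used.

Greedily combine the two least-frequent nodes:
combine D(40), C(57) → 97
combine 97, B(171) → 268
combine E(175), A(194) → 369
combine 268, 369 → 637
Total encoded bits = sum of merged weights = 97 + 268 + 369 + 637 = 1371.

1371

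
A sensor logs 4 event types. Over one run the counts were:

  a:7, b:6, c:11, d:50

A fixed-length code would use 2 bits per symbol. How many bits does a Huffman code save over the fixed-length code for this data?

Fixed-length: 2 bits × 74 symbols = 148 bits.
Huffman merges:
combine b(6), a(7) → 13
combine c(11), 13 → 24
combine 24, d(50) → 74
Huffman total = 13 + 24 + 74 = 111 bits.
Saving = 148 − 111 = 37 bits.

37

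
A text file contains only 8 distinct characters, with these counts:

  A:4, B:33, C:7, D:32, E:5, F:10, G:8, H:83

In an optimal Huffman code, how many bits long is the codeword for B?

Repeatedly merge the two smallest:
A(4) + E(5) → 9
C(7) + G(8) → 15
9 + F(10) → 19
15 + 19 → 34
D(32) + B(33) → 65
34 + 65 → 99
H(83) + 99 → 182
B sits 3 levels below the root, so its codeword is 3 bits.

3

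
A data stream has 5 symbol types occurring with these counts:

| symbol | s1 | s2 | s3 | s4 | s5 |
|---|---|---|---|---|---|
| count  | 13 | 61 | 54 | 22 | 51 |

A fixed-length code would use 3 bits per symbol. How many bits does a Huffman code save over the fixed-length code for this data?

Fixed-length: 3 bits × 201 symbols = 603 bits.
Huffman merges:
s1(13) + s4(22) → 35
35 + s5(51) → 86
s3(54) + s2(61) → 115
86 + 115 → 201
Huffman total = 35 + 86 + 115 + 201 = 437 bits.
Saving = 603 − 437 = 166 bits.

166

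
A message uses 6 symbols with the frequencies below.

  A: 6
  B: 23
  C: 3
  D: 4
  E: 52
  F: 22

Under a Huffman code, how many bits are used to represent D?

Build the tree from the bottom:
combine C(3), D(4) → 7
combine A(6), 7 → 13
combine 13, F(22) → 35
combine B(23), 35 → 58
combine E(52), 58 → 110
D's leaf is at depth 5, giving a 5-bit codeword.

5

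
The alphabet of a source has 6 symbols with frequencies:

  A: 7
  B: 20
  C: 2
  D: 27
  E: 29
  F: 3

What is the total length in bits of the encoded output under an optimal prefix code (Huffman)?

193

Merge the two smallest weights repeatedly:
C(2) + F(3) → 5
5 + A(7) → 12
12 + B(20) → 32
D(27) + E(29) → 56
32 + 56 → 88
Each symbol's bit-cost is frequency × depth; summing gives 193 bits (equivalently 5 + 12 + 32 + 56 + 88).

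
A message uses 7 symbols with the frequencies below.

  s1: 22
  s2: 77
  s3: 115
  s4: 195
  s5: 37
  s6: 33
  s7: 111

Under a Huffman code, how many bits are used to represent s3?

Build the tree from the bottom:
merge s1(22) and s6(33): 55
merge s5(37) and 55: 92
merge s2(77) and 92: 169
merge s7(111) and s3(115): 226
merge 169 and s4(195): 364
merge 226 and 364: 590
The subtree containing s3 is merged 2 times, so code length = 2.

2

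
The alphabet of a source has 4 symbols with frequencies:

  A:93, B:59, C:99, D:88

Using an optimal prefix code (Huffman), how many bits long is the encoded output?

678

Merge the two smallest weights repeatedly:
merge B(59) and D(88): 147
merge A(93) and C(99): 192
merge 147 and 192: 339
Total encoded bits = sum of merged weights = 147 + 192 + 339 = 678.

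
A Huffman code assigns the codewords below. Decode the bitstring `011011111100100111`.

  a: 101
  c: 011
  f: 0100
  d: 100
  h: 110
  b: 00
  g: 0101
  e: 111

Read left to right; each codeword is recognised as soon as it completes (prefix code):
  011→c | 011→c | 111→e | 100→d | 100→d | 111→e
Decoded message: ccedde

ccedde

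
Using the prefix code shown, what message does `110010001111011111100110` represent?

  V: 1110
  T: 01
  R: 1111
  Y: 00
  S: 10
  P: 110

Read left to right; each codeword is recognised as soon as it completes (prefix code):
  110→P | 01→T | 00→Y | 01→T | 1110→V | 1111→R | 110→P | 01→T | 10→S
Decoded message: PTYTVRPTS

PTYTVRPTS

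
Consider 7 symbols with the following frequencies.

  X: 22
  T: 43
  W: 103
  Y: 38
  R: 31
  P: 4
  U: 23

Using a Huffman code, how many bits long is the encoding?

Merge the two smallest weights repeatedly:
combine P(4), X(22) → 26
combine U(23), 26 → 49
combine R(31), Y(38) → 69
combine T(43), 49 → 92
combine 69, 92 → 161
combine W(103), 161 → 264
Total encoded bits = sum of merged weights = 26 + 49 + 69 + 92 + 161 + 264 = 661.

661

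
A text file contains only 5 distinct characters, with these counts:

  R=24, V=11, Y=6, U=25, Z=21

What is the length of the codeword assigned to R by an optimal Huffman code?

2

Repeatedly merge the two smallest:
Y(6) + V(11) → 17
17 + Z(21) → 38
R(24) + U(25) → 49
38 + 49 → 87
R sits 2 levels below the root, so its codeword is 2 bits.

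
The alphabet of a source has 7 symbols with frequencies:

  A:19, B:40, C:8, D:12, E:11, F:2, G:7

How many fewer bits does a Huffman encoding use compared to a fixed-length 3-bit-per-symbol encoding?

54

Fixed-length: 3 bits × 99 symbols = 297 bits.
Huffman merges:
combine F(2), G(7) → 9
combine C(8), 9 → 17
combine E(11), D(12) → 23
combine 17, A(19) → 36
combine 23, 36 → 59
combine B(40), 59 → 99
Huffman total = 9 + 17 + 23 + 36 + 59 + 99 = 243 bits.
Saving = 297 − 243 = 54 bits.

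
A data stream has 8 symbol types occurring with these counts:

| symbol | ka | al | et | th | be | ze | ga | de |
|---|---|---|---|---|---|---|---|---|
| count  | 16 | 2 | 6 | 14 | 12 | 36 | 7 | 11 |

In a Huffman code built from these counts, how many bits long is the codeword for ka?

2

Huffman merges, smallest pair first:
combine al(2), et(6) → 8
combine ga(7), 8 → 15
combine de(11), be(12) → 23
combine th(14), 15 → 29
combine ka(16), 23 → 39
combine 29, ze(36) → 65
combine 39, 65 → 104
ka sits 2 levels below the root, so its codeword is 2 bits.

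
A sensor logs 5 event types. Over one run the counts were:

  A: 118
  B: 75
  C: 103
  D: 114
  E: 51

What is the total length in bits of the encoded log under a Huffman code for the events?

1048

Merge the two smallest weights repeatedly:
E(51) + B(75) → 126
C(103) + D(114) → 217
A(118) + 126 → 244
217 + 244 → 461
Each symbol's bit-cost is frequency × depth; summing gives 1048 bits (equivalently 126 + 217 + 244 + 461).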